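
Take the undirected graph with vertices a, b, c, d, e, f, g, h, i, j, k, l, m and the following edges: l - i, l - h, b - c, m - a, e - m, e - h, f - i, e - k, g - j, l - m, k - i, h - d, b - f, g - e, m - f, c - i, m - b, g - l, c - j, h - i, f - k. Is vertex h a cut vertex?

Yes

Deleting h raises the number of components from 1 to 2, so h is a cut vertex.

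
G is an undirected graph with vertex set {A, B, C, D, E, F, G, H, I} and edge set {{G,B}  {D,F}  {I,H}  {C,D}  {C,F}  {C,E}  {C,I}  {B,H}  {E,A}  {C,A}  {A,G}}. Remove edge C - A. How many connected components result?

1

C and A are still connected via C-E-A, so the component count stays at 1.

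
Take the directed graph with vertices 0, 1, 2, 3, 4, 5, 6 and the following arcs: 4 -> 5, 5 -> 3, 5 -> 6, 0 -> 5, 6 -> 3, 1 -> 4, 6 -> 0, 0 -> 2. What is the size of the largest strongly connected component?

{0, 5, 6} are all mutually reachable — one SCC of size 3.
{2} is an SCC by itself.
{4} is an SCC by itself.
{1} is an SCC by itself.
{3} is an SCC by itself.
The largest has 3 vertices.

3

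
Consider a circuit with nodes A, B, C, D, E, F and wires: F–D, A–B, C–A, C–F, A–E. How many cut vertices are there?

Removing A increases the component count from 1 to 3, so A is a cut vertex.
Removing C increases the component count from 1 to 2, so C is a cut vertex.
Removing F increases the component count from 1 to 2, so F is a cut vertex.
By contrast removing B leaves 1 component; it is not a cut vertex. No other vertex is a cut vertex either.

3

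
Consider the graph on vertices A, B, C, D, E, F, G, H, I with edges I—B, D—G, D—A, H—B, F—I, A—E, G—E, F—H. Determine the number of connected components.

C is isolated — a component by itself.
Starting from B we can reach B, F, H, I. That is one component of size 4.
Starting from A we can reach A, D, E, G. That is one component of size 4.
Total: 3 components.

3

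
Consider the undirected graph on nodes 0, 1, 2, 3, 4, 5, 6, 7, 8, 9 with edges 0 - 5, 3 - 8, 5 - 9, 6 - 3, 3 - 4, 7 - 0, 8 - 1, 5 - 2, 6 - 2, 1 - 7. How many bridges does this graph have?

The edges on the cycle 6-3-8-1-7-0-5-2-6 are not bridges since each lies on that cycle.
But removing 9 - 5 disconnects 9 from 5; removing 4 - 3 disconnects 4 from 3 — these are bridges.
That makes 2 bridges.

2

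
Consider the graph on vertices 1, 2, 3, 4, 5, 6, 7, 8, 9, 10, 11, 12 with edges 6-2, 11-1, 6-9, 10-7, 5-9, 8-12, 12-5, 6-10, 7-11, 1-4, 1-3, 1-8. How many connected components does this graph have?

Starting from 1 we can reach 1, 2, 3, 4, 5, 6, 7, 8, 9, 10, 11, 12. That is one component of size 12.
Total: 1 component.

1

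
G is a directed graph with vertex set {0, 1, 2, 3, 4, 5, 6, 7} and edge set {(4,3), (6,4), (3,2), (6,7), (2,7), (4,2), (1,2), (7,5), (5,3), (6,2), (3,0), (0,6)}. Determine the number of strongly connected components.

{0, 2, 3, 4, 5, 6, 7} are all mutually reachable — one SCC of size 7.
{1} is an SCC by itself.
That gives 2 strongly connected components.

2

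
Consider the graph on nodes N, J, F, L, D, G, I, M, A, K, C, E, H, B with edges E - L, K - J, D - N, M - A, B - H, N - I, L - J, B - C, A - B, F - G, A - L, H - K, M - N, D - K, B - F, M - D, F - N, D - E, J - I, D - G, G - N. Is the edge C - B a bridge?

Removing C - B leaves no path between C and B: the component count goes from 1 to 2. So it is a bridge.

Yes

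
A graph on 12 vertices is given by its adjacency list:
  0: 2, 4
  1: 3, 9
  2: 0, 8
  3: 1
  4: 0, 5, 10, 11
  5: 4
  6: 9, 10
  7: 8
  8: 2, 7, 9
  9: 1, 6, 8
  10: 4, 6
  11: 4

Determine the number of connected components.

1

Starting from 0 we can reach 0, 1, 2, 3, 4, 5, 6, 7, 8, 9, 10, 11. That is one component of size 12.
Total: 1 component.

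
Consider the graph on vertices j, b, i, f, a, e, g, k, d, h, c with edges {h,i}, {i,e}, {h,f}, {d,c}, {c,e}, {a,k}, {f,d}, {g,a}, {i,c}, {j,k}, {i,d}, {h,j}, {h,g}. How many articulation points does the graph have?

Removing h increases the component count from 2 to 3, so h is a cut vertex.
By contrast removing a leaves 2 components; it is not a cut vertex. No other vertex is a cut vertex either.

1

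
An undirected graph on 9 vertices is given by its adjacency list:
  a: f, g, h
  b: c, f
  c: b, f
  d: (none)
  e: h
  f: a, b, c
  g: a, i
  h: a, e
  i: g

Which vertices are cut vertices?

a, f, g, h

Removing a increases the component count from 2 to 4, so a is a cut vertex.
Removing f increases the component count from 2 to 3, so f is a cut vertex.
Removing g increases the component count from 2 to 3, so g is a cut vertex.
Likewise h is a cut vertex.
By contrast removing b leaves 2 components; it is not a cut vertex. No other vertex is a cut vertex either.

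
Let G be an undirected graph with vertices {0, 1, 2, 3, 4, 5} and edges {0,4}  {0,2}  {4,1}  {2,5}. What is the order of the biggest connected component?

5

3 is isolated — a component by itself.
Starting from 0 we can reach 0, 1, 2, 4, 5. That is one component of size 5.
The largest has 5 vertices.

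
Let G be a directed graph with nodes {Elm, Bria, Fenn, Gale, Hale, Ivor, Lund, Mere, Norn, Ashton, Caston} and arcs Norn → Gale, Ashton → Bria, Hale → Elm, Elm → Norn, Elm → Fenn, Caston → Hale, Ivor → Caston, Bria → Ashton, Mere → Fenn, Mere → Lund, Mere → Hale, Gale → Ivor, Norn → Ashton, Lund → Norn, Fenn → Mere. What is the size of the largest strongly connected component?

9

{Elm, Fenn, Gale, Hale, Ivor, Lund, Mere, Norn, Caston} are all mutually reachable — one SCC of size 9.
{Bria, Ashton} are all mutually reachable — one SCC of size 2.
The largest has 9 vertices.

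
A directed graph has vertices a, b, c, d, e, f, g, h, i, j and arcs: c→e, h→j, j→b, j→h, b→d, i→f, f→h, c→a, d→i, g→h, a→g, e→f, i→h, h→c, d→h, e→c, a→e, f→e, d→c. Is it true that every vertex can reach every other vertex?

Yes

From d we can reach every vertex (a, b, c, d, e, f, g, h, i, j), and every vertex can reach d (a, b, c, d, e, f, g, h, i, j). So the whole graph is one strongly connected component.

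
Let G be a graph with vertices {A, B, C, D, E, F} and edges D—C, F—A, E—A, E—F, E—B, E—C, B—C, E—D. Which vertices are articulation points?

Removing E increases the component count from 1 to 2, so E is a cut vertex.
By contrast removing C leaves 1 component; it is not a cut vertex. No other vertex is a cut vertex either.

E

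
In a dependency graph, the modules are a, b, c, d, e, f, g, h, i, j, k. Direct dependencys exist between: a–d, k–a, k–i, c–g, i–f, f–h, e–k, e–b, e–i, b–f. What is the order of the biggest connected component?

j is isolated — a component by itself.
Starting from c we can reach c, g. That is one component of size 2.
Starting from a we can reach a, b, d, e, f, h, i, k. That is one component of size 8.
The largest has 8 vertices.

8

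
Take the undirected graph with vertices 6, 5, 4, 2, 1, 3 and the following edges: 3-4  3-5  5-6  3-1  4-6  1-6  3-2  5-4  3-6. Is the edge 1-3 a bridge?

No

After removing 1-3, the path 1-6-3 still connects them, so the edge is not a bridge.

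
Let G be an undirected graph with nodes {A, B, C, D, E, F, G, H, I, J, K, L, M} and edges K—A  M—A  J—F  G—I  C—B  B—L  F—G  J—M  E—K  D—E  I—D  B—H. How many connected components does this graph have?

Starting from B we can reach B, C, H, L. That is one component of size 4.
Starting from A we can reach A, D, E, F, G, I, J, K, M. That is one component of size 9.
Total: 2 components.

2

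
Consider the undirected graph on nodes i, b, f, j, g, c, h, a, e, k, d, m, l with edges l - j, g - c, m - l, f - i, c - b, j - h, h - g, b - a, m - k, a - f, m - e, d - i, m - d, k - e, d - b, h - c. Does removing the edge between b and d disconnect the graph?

After removing b - d, the path b-a-f-i-d still connects them, so the edge is not a bridge.

No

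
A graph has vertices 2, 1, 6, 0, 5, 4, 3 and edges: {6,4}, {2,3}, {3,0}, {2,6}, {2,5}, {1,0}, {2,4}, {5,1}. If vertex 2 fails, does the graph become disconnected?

Deleting 2 raises the number of components from 1 to 2, so 2 is a cut vertex.

Yes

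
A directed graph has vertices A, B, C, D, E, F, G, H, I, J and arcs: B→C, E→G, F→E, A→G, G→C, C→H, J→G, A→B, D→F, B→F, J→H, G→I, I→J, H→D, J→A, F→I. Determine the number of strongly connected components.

1

{A, B, C, D, E, F, G, H, I, J} are all mutually reachable — one SCC of size 10.
That gives 1 strongly connected component.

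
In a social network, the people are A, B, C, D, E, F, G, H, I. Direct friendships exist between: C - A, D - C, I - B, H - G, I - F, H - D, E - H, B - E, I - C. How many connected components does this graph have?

Starting from A we can reach A, B, C, D, E, F, G, H, I. That is one component of size 9.
Total: 1 component.

1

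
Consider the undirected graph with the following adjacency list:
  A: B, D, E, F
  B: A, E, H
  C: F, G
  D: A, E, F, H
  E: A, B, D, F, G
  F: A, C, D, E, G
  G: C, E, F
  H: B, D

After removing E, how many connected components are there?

1

With E gone, the remaining components are: {A, B, C, D, F, G, H}.
That is 1 component.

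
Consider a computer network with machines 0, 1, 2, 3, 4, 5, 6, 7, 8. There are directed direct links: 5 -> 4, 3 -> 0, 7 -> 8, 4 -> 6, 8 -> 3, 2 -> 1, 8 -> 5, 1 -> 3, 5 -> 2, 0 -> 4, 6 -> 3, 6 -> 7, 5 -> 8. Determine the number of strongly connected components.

{0, 1, 2, 3, 4, 5, 6, 7, 8} are all mutually reachable — one SCC of size 9.
That gives 1 strongly connected component.

1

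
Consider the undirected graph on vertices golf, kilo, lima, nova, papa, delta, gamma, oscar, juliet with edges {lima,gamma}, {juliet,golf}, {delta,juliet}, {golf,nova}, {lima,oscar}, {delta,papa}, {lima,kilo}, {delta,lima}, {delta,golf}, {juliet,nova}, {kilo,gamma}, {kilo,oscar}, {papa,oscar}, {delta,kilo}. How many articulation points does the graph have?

Removing delta increases the component count from 1 to 2, so delta is a cut vertex.
By contrast removing oscar leaves 1 component; it is not a cut vertex. No other vertex is a cut vertex either.

1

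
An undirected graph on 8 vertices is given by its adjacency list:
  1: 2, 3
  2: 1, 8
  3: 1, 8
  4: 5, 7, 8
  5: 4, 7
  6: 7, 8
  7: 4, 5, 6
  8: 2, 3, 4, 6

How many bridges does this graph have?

0

The edges on the cycle 4-5-7-4 are not bridges since each lies on that cycle.
Every edge lies on some cycle, so there are no bridges.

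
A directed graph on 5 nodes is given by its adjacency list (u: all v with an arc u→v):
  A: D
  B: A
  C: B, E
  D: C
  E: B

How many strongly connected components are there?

{A, B, C, D, E} are all mutually reachable — one SCC of size 5.
That gives 1 strongly connected component.

1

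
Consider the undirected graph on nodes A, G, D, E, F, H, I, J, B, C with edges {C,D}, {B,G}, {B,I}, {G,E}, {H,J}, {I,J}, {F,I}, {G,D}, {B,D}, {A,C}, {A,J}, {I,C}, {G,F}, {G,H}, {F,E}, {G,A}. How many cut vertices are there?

Removing J, for instance, still leaves 1 component. No single vertex removal increases the component count — the graph has no articulation points.

0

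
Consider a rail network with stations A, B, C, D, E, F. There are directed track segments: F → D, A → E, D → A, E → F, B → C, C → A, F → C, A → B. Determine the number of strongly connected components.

1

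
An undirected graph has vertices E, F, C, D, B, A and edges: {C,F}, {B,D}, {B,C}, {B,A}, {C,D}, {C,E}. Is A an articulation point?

No

Deleting A leaves 1 component (was 1), so A is not a cut vertex.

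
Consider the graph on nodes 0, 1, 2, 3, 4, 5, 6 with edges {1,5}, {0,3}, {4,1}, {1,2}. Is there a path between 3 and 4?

The component containing 3 is {0, 3}, and 4 is not in it.

No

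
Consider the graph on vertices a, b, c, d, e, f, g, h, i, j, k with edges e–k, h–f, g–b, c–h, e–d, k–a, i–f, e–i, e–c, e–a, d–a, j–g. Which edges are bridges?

The edges on the cycle e-k-a-e are not bridges since each lies on that cycle.
But removing j–g disconnects j from g; removing g–b disconnects g from b — these are bridges.

b-g, g-j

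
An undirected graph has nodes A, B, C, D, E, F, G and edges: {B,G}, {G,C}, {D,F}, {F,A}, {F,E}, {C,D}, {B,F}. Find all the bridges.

The edges on the cycle B-G-C-D-F-B are not bridges since each lies on that cycle.
But removing F—E disconnects F from E; removing F—A disconnects F from A — these are bridges.

A-F, E-F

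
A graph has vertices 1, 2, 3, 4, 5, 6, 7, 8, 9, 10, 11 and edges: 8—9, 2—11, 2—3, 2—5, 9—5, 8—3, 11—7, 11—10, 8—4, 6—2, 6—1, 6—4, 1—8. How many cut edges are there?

The edges on the cycle 6-2-5-9-8-1-6 are not bridges since each lies on that cycle.
But removing 11—2 disconnects 11 from 2; removing 11—7 disconnects 11 from 7; removing 11—10 disconnects 11 from 10 — these are bridges.
That makes 3 bridges.

3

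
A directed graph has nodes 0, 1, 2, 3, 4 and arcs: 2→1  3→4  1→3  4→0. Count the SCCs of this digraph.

5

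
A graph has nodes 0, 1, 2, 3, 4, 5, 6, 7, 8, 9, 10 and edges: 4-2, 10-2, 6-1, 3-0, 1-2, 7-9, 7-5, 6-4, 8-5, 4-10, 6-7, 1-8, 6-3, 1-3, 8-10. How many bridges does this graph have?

2

The edges on the cycle 6-1-8-5-7-6 are not bridges since each lies on that cycle.
But removing 7-9 disconnects 7 from 9; removing 3-0 disconnects 3 from 0 — these are bridges.
That makes 2 bridges.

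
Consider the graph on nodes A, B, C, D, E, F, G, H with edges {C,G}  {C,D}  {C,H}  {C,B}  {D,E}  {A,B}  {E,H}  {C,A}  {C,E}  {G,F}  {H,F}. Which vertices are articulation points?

Removing C increases the component count from 1 to 2, so C is a cut vertex.
By contrast removing H leaves 1 component; it is not a cut vertex. No other vertex is a cut vertex either.

C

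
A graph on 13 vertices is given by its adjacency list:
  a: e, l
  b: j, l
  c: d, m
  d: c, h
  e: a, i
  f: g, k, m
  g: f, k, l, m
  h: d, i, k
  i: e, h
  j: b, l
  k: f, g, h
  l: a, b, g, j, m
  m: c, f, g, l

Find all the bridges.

none

The edges on the cycle l-b-j-l are not bridges since each lies on that cycle.
Every edge lies on some cycle, so there are no bridges.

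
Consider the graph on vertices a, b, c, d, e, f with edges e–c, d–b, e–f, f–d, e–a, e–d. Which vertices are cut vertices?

Removing d increases the component count from 1 to 2, so d is a cut vertex.
Removing e increases the component count from 1 to 3, so e is a cut vertex.
By contrast removing f leaves 1 component; it is not a cut vertex. No other vertex is a cut vertex either.

d, e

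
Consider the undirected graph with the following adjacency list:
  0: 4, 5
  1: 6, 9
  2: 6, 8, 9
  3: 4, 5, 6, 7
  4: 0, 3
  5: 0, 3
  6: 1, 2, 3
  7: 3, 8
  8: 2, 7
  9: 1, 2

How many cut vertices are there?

1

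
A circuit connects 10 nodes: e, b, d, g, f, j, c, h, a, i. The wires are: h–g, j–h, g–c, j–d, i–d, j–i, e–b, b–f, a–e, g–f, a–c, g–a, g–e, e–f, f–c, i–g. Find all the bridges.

The edges on the cycle g-a-e-b-f-g are not bridges since each lies on that cycle.
Every edge lies on some cycle, so there are no bridges.

none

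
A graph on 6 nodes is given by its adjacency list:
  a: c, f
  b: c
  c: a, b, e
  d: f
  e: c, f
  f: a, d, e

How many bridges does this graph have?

2

The edges on the cycle f-e-c-a-f are not bridges since each lies on that cycle.
But removing b-c disconnects b from c; removing f-d disconnects f from d — these are bridges.
That makes 2 bridges.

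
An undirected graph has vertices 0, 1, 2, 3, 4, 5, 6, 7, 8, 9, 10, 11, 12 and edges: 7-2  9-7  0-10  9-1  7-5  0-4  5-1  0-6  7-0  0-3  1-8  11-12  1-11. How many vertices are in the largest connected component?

13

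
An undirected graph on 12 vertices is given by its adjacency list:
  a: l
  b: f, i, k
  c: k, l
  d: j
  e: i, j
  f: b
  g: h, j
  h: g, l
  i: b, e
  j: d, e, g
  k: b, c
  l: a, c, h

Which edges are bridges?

a-l, b-f, d-j

The edges on the cycle c-l-h-g-j-e-i-b-k-c are not bridges since each lies on that cycle.
But removing d-j disconnects d from j; removing l-a disconnects l from a; removing f-b disconnects f from b — these are bridges.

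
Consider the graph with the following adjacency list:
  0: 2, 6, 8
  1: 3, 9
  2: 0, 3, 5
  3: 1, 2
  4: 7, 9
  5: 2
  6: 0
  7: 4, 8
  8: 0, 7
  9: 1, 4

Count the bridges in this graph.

2

The edges on the cycle 4-7-8-0-2-3-1-9-4 are not bridges since each lies on that cycle.
But removing 6-0 disconnects 6 from 0; removing 5-2 disconnects 5 from 2 — these are bridges.
That makes 2 bridges.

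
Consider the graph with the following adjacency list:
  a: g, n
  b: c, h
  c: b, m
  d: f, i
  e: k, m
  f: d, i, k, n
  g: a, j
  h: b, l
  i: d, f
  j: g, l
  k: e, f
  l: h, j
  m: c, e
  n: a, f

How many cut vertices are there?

1

Removing f increases the component count from 1 to 2, so f is a cut vertex.
By contrast removing m leaves 1 component; it is not a cut vertex. No other vertex is a cut vertex either.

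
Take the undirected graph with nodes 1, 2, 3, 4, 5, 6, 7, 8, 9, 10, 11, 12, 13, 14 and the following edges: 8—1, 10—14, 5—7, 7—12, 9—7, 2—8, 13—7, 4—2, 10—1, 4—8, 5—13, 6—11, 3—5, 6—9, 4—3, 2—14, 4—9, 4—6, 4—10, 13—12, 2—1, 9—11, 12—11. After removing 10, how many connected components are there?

With 10 gone, the remaining components are: {1, 2, 3, 4, 5, 6, 7, 8, 9, 11, 12, 13, 14}.
That is 1 component.

1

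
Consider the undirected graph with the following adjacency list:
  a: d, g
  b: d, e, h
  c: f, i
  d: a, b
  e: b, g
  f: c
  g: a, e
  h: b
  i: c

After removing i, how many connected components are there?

2

With i gone, the remaining components are: {c, f}; {a, b, d, e, g, h}.
That is 2 components.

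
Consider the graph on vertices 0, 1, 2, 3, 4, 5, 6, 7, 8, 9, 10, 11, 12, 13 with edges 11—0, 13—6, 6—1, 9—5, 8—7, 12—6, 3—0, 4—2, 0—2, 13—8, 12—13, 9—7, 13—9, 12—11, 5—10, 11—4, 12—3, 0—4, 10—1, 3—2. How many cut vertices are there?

1

Removing 12 increases the component count from 1 to 2, so 12 is a cut vertex.
By contrast removing 8 leaves 1 component; it is not a cut vertex. No other vertex is a cut vertex either.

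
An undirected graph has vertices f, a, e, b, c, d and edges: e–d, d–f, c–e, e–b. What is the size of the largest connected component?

5

a is isolated — a component by itself.
Starting from b we can reach b, c, d, e, f. That is one component of size 5.
The largest has 5 vertices.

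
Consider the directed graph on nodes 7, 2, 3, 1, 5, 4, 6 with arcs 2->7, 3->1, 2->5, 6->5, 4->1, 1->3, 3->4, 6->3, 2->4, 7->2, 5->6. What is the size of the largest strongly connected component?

3

{1, 3, 4} are all mutually reachable — one SCC of size 3.
{2, 7} are all mutually reachable — one SCC of size 2.
{5, 6} are all mutually reachable — one SCC of size 2.
The largest has 3 vertices.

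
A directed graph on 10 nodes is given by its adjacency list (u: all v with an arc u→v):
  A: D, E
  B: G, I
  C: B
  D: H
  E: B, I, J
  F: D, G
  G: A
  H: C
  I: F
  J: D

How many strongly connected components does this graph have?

1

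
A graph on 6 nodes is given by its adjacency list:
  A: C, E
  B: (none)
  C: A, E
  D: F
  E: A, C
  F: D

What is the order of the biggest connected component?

B is isolated — a component by itself.
Starting from D we can reach D, F. That is one component of size 2.
Starting from A we can reach A, C, E. That is one component of size 3.
The largest has 3 vertices.

3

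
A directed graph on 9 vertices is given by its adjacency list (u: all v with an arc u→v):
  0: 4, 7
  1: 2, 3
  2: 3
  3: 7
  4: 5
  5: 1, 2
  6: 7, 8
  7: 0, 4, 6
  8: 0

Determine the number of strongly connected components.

1

{0, 1, 2, 3, 4, 5, 6, 7, 8} are all mutually reachable — one SCC of size 9.
That gives 1 strongly connected component.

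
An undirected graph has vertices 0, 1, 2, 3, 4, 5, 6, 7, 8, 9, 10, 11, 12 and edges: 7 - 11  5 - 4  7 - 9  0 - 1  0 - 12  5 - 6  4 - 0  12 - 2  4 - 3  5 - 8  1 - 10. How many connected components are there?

2

Starting from 7 we can reach 7, 9, 11. That is one component of size 3.
Starting from 0 we can reach 0, 1, 2, 3, 4, 5, 6, 8, 10, 12. That is one component of size 10.
Total: 2 components.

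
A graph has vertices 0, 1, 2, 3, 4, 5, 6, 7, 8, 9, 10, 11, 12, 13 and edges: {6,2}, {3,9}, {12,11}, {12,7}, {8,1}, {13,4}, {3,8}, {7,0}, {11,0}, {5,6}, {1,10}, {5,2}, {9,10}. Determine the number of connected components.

Starting from 4 we can reach 4, 13. That is one component of size 2.
Starting from 2 we can reach 2, 5, 6. That is one component of size 3.
Starting from 0 we can reach 0, 7, 11, 12. That is one component of size 4.
Starting from 1 we can reach 1, 3, 8, 9, 10. That is one component of size 5.
Total: 4 components.

4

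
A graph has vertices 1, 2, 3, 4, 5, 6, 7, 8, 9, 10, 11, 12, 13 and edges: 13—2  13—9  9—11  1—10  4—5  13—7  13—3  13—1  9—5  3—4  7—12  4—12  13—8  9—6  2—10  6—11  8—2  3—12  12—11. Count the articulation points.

Removing 13 increases the component count from 1 to 2, so 13 is a cut vertex.
By contrast removing 12 leaves 1 component; it is not a cut vertex. No other vertex is a cut vertex either.

1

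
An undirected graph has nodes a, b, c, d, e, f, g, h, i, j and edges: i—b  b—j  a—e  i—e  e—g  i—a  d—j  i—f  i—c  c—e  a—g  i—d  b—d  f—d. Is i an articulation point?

Deleting i raises the number of components from 2 to 3, so i is a cut vertex.

Yes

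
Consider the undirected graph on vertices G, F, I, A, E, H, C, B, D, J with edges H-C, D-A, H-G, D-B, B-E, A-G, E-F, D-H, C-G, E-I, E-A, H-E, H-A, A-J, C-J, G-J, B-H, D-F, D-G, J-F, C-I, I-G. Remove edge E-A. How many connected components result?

1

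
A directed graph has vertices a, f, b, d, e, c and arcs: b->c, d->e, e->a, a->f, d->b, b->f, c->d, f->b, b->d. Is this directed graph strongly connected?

Yes

From b we can reach every vertex (a, b, c, d, e, f), and every vertex can reach b (a, b, c, d, e, f). So the whole graph is one strongly connected component.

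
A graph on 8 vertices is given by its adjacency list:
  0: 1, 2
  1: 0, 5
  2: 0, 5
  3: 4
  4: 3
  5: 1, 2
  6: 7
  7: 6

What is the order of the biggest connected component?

4

Starting from 6 we can reach 6, 7. That is one component of size 2.
Starting from 3 we can reach 3, 4. That is one component of size 2.
Starting from 0 we can reach 0, 1, 2, 5. That is one component of size 4.
The largest has 4 vertices.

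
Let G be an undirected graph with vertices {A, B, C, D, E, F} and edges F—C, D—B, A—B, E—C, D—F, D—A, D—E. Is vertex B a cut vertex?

No

Deleting B leaves 1 component (was 1) (its neighbors A, D remain connected to each other), so B is not a cut vertex.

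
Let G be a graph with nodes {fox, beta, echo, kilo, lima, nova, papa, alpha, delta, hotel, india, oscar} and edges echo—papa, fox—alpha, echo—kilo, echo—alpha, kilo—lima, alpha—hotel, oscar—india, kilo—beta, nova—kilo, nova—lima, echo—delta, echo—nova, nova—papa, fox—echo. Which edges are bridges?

The edges on the cycle nova-kilo-lima-nova are not bridges since each lies on that cycle.
But removing beta—kilo disconnects beta from kilo; removing oscar—india disconnects oscar from india; removing delta—echo disconnects delta from echo; removing hotel—alpha disconnects hotel from alpha — these are bridges.

alpha-hotel, beta-kilo, delta-echo, india-oscar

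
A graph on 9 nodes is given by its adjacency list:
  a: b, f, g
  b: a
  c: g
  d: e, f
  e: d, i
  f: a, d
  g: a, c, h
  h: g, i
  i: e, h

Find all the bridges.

a-b, c-g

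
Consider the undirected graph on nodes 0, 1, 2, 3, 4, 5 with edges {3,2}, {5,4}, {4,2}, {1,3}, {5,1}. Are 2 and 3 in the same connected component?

From 2 we can reach 1, 2, 3, 4, 5, which includes 3.

Yes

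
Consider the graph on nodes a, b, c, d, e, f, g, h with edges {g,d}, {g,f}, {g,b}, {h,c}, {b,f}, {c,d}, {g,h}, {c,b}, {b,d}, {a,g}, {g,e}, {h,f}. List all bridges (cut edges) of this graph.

The edges on the cycle h-c-b-f-h are not bridges since each lies on that cycle.
But removing g - e disconnects g from e; removing g - a disconnects g from a — these are bridges.

a-g, e-g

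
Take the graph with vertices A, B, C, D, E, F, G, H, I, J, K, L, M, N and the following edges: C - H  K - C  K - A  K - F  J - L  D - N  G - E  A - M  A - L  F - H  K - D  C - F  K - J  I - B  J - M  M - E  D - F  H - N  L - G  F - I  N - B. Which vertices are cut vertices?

K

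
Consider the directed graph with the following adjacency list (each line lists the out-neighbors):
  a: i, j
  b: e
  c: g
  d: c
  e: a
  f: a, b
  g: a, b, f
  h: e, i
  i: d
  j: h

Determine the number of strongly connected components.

{a, b, c, d, e, f, g, h, i, j} are all mutually reachable — one SCC of size 10.
That gives 1 strongly connected component.

1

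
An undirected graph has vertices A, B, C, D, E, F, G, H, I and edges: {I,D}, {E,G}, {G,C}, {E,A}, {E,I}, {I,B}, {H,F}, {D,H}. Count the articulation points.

Removing D increases the component count from 1 to 2, so D is a cut vertex.
Removing E increases the component count from 1 to 3, so E is a cut vertex.
Removing G increases the component count from 1 to 2, so G is a cut vertex.
Likewise H, I are cut vertices.
By contrast removing C leaves 1 component; it is not a cut vertex. No other vertex is a cut vertex either.

5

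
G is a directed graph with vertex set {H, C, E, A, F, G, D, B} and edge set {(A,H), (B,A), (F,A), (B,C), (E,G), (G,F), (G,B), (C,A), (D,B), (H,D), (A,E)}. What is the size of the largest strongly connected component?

{A, B, C, D, E, F, G, H} are all mutually reachable — one SCC of size 8.
The largest has 8 vertices.

8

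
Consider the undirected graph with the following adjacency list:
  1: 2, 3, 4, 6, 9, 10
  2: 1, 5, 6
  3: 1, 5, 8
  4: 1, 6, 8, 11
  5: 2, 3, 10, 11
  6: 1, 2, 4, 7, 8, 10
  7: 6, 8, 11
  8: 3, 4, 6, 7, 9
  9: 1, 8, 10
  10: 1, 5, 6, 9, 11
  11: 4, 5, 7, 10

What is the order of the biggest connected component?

11

Starting from 1 we can reach 1, 2, 3, 4, 5, 6, 7, 8, 9, 10, 11. That is one component of size 11.
The largest has 11 vertices.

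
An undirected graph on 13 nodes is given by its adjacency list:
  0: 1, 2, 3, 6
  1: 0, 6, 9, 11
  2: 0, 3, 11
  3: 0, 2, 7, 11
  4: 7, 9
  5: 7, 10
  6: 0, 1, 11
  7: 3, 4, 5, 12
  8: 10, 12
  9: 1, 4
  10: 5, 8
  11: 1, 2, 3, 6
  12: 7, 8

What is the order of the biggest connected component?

Starting from 0 we can reach 0, 1, 2, 3, 4, 5, 6, 7, 8, 9, 10, 11, 12. That is one component of size 13.
The largest has 13 vertices.

13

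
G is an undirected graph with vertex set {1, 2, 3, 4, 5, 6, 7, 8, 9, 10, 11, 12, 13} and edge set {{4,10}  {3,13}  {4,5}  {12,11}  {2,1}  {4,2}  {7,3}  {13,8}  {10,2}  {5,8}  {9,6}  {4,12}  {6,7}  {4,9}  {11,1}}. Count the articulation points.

Removing 4 increases the component count from 1 to 2, so 4 is a cut vertex.
By contrast removing 10 leaves 1 component; it is not a cut vertex. No other vertex is a cut vertex either.

1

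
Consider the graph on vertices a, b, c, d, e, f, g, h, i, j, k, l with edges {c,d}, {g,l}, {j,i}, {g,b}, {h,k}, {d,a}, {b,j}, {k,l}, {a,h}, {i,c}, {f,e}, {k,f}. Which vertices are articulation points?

Removing f increases the component count from 1 to 2, so f is a cut vertex.
Removing k increases the component count from 1 to 2, so k is a cut vertex.
By contrast removing c leaves 1 component; it is not a cut vertex. No other vertex is a cut vertex either.

f, k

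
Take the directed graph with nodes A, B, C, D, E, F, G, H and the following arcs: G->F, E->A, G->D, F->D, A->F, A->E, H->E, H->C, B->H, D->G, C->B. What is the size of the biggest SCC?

{D, F, G} are all mutually reachable — one SCC of size 3.
{B, C, H} are all mutually reachable — one SCC of size 3.
{A, E} are all mutually reachable — one SCC of size 2.
The largest has 3 vertices.

3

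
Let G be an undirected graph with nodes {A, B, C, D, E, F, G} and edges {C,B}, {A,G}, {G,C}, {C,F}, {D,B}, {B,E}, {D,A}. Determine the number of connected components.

Starting from A we can reach A, B, C, D, E, F, G. That is one component of size 7.
Total: 1 component.

1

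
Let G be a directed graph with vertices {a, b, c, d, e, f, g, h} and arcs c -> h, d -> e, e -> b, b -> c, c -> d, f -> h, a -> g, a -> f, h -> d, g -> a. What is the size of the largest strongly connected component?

{b, c, d, e, h} are all mutually reachable — one SCC of size 5.
{a, g} are all mutually reachable — one SCC of size 2.
{f} is an SCC by itself.
The largest has 5 vertices.

5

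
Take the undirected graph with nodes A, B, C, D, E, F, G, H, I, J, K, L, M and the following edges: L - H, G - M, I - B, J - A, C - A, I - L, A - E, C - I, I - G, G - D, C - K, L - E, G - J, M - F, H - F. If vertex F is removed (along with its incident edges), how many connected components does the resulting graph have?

With F gone, the remaining components are: {A, B, C, D, E, G, H, I, J, K, L, M}.
That is 1 component.

1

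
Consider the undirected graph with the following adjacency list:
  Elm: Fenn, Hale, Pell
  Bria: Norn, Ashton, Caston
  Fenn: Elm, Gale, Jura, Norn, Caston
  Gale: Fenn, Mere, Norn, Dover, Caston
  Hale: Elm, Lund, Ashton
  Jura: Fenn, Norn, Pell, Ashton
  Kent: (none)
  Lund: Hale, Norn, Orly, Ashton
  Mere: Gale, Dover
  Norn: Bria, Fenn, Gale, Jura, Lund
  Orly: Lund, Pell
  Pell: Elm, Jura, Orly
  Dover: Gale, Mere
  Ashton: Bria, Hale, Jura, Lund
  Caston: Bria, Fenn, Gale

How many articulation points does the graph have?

1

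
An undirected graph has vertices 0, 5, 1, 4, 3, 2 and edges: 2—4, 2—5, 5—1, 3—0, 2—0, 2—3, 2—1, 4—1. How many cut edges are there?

The edges on the cycle 2-3-0-2 are not bridges since each lies on that cycle.
Every edge lies on some cycle, so there are no bridges.

0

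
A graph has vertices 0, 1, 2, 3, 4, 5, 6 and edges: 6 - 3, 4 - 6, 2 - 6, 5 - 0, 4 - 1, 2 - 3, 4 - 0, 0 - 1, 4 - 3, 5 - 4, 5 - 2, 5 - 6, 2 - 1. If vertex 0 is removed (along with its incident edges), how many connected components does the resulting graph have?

1

With 0 gone, the remaining components are: {1, 2, 3, 4, 5, 6}.
That is 1 component.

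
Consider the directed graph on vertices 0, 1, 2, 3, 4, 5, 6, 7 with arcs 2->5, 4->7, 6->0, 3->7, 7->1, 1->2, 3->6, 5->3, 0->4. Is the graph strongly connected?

From 2 we can reach every vertex (0, 1, 2, 3, 4, 5, 6, 7), and every vertex can reach 2 (0, 1, 2, 3, 4, 5, 6, 7). So the whole graph is one strongly connected component.

Yes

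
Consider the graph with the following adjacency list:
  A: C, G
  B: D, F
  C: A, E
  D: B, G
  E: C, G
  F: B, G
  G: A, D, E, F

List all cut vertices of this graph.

Removing G increases the component count from 1 to 2, so G is a cut vertex.
By contrast removing B leaves 1 component; it is not a cut vertex. No other vertex is a cut vertex either.

G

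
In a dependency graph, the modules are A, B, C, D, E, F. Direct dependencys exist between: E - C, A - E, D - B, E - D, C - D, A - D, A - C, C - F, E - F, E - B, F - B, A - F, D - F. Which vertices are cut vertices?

none

Removing E, for instance, still leaves 1 component. No single vertex removal increases the component count — the graph has no articulation points.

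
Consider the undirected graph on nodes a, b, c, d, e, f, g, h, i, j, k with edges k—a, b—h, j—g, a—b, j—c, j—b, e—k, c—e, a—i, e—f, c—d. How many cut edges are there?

5

The edges on the cycle j-c-e-k-a-b-j are not bridges since each lies on that cycle.
But removing c—d disconnects c from d; removing e—f disconnects e from f; removing j—g disconnects j from g; removing h—b disconnects h from b — these are bridges.
In total 5 edges are bridges.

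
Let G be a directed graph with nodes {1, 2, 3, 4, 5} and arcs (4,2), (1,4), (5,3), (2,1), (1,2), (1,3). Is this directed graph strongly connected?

There is no directed path from 1 to 5, so the graph is not strongly connected.

No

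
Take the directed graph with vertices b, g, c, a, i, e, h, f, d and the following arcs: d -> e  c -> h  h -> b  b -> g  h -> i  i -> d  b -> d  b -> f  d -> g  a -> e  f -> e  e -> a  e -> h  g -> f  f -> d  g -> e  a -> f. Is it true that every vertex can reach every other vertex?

There is no directed path from a to c, so the graph is not strongly connected.

No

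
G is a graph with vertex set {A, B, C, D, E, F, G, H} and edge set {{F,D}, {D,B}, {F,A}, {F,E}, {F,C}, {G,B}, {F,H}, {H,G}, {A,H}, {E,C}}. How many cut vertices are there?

Removing F increases the component count from 1 to 2, so F is a cut vertex.
By contrast removing B leaves 1 component; it is not a cut vertex. No other vertex is a cut vertex either.

1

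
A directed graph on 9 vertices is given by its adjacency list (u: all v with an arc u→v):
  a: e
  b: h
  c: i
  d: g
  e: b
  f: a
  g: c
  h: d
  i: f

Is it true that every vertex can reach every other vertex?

Yes

From b we can reach every vertex (a, b, c, d, e, f, g, h, i), and every vertex can reach b (a, b, c, d, e, f, g, h, i). So the whole graph is one strongly connected component.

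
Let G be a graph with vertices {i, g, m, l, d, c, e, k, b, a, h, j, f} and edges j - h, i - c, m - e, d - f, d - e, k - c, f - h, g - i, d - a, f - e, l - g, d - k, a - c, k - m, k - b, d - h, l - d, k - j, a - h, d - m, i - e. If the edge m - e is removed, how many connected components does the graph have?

1

m and e are still connected via m-d-e, so the component count stays at 1.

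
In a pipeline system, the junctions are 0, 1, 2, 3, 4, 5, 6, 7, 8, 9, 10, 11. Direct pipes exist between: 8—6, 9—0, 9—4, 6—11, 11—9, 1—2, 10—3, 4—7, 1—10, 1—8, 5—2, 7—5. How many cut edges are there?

3

The edges on the cycle 1-8-6-11-9-4-7-5-2-1 are not bridges since each lies on that cycle.
But removing 0—9 disconnects 0 from 9; removing 10—3 disconnects 10 from 3; removing 1—10 disconnects 1 from 10 — these are bridges.
That makes 3 bridges.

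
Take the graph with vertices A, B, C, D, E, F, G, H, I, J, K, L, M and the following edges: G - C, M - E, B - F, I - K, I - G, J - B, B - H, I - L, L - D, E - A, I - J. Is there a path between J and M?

No

The component containing J is {B, C, D, F, G, H, I, J, K, L}, and M is not in it.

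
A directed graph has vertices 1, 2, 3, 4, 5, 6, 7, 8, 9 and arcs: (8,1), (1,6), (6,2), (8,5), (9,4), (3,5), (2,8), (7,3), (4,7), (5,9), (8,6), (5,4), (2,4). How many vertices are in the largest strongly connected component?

{3, 4, 5, 7, 9} are all mutually reachable — one SCC of size 5.
{1, 2, 6, 8} are all mutually reachable — one SCC of size 4.
The largest has 5 vertices.

5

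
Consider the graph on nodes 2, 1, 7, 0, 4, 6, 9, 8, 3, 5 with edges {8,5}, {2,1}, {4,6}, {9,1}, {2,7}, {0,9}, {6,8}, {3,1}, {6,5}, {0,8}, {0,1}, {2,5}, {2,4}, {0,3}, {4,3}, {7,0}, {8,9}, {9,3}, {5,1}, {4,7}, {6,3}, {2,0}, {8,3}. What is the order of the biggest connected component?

10

Starting from 0 we can reach 0, 1, 2, 3, 4, 5, 6, 7, 8, 9. That is one component of size 10.
The largest has 10 vertices.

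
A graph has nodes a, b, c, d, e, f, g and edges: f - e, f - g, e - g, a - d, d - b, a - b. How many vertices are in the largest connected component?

3

c is isolated — a component by itself.
Starting from e we can reach e, f, g. That is one component of size 3.
Starting from a we can reach a, b, d. That is one component of size 3.
The largest has 3 vertices.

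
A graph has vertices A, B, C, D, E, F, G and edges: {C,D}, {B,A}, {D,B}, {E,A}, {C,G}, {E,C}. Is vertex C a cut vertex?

Yes

Deleting C raises the number of components from 2 to 3, so C is a cut vertex.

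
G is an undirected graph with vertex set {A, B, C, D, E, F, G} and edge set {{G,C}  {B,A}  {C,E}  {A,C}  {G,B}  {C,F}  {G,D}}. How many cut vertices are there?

Removing C increases the component count from 1 to 3, so C is a cut vertex.
Removing G increases the component count from 1 to 2, so G is a cut vertex.
By contrast removing B leaves 1 component; it is not a cut vertex. No other vertex is a cut vertex either.

2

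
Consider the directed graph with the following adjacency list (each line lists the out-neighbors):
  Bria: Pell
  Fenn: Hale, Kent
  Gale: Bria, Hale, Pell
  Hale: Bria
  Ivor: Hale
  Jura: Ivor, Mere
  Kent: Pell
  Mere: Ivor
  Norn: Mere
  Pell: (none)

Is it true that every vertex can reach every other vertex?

There is no directed path from Norn to Jura, so the graph is not strongly connected.

No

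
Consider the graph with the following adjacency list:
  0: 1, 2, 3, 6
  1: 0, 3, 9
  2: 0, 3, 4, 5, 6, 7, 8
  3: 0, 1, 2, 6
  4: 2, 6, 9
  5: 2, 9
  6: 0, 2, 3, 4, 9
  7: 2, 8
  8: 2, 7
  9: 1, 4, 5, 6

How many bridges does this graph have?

The edges on the cycle 6-9-1-0-2-6 are not bridges since each lies on that cycle.
Every edge lies on some cycle, so there are no bridges.

0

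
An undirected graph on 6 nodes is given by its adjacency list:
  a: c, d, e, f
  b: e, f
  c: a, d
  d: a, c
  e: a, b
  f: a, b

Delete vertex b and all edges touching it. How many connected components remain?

1

With b gone, the remaining components are: {a, c, d, e, f}.
That is 1 component.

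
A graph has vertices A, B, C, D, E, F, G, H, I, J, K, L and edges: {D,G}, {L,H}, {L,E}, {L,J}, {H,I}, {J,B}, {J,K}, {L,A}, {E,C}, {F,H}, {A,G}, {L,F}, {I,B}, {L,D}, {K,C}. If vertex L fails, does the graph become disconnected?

Yes

Deleting L raises the number of components from 1 to 2, so L is a cut vertex.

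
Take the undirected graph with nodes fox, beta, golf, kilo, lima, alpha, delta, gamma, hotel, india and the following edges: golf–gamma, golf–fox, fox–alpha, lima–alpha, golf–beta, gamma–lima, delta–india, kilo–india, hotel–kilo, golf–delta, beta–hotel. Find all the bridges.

none

The edges on the cycle golf-beta-hotel-kilo-india-delta-golf are not bridges since each lies on that cycle.
Every edge lies on some cycle, so there are no bridges.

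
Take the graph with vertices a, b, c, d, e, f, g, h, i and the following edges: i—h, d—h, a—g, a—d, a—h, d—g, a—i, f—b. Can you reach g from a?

Yes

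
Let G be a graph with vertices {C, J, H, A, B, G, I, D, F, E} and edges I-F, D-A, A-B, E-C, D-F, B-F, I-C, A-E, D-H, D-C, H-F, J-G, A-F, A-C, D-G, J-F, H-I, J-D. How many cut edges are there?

0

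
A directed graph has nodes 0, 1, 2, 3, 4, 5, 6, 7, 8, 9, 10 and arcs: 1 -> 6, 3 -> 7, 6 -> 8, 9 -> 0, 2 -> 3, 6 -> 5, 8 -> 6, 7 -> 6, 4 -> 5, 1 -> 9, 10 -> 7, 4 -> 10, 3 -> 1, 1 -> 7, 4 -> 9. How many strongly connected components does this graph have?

{6, 8} are all mutually reachable — one SCC of size 2.
{2} is an SCC by itself.
{1} is an SCC by itself.
{0} is an SCC by itself.
{7} is an SCC by itself.
(and 5 more singleton SCCs)
That gives 10 strongly connected components.

10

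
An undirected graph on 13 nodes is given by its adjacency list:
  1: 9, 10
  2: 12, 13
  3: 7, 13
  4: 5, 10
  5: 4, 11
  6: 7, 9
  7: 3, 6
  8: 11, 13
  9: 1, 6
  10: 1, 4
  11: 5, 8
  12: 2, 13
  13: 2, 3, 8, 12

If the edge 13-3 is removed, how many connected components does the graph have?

13 and 3 are still connected via 13-8-11-5-4-10-1-9-6-7-3, so the component count stays at 1.

1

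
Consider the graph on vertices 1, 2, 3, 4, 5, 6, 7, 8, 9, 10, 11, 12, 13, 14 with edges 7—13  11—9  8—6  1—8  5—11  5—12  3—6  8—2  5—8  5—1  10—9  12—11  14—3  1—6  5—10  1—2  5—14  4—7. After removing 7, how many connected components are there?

3

With 7 gone, the remaining components are: {13}; {4}; {1, 2, 3, 5, 6, 8, 9, 10, 11, 12, 14}.
That is 3 components.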